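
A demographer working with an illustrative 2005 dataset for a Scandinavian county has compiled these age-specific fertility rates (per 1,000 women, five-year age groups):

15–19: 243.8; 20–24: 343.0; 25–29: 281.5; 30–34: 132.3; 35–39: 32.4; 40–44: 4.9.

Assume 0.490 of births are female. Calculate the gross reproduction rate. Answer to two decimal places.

2.54

Proportion female at birth = 0.490.
Sum of ASFRs = 243.8 + 343.0 + 281.5 + 132.3 + 32.4 + 4.9 = 1037.9
TFR = 5 × 1037.9 / 1000 = 5.1895
GRR = 0.490 × 5.1895 = 2.54286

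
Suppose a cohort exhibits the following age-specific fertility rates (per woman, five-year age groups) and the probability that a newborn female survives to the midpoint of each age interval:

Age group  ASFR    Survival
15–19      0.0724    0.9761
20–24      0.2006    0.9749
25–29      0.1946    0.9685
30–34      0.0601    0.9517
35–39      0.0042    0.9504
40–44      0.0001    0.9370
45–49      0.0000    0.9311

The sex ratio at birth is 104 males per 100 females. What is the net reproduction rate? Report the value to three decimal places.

Proportion female at birth = 100 / (100 + 104) = 0.49020.
Survival-weighted fertility by age (5·fₓ·Sₓ):
  15–19: 5 × 0.0724 × 0.9761 = 0.35335
  20–24: 5 × 0.2006 × 0.9749 = 0.97782
  25–29: 5 × 0.1946 × 0.9685 = 0.94235
  30–34: 5 × 0.0601 × 0.9517 = 0.28599
  35–39: 5 × 0.0042 × 0.9504 = 0.01996
  40–44: 5 × 0.0001 × 0.9370 = 0.00047
  45–49: 5 × 0.0000 × 0.9311 = 0.00000
Sum = 2.57994
NRR = 0.49020 × 2.57994 = 1.26469
NRR > 1, so each generation more than replaces itself.

1.265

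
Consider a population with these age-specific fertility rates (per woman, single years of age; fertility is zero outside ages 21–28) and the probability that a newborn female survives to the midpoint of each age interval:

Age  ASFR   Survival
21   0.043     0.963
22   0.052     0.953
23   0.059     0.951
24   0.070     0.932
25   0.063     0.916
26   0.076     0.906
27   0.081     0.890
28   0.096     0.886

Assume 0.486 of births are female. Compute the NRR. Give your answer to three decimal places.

0.241

Proportion female at birth = 0.486.
Survival-weighted fertility by age (1·fₓ·Sₓ):
  21: 1 × 0.043 × 0.963 = 0.04141
  22: 1 × 0.052 × 0.953 = 0.04956
  23: 1 × 0.059 × 0.951 = 0.05611
  24: 1 × 0.070 × 0.932 = 0.06524
  25: 1 × 0.063 × 0.916 = 0.05771
  26: 1 × 0.076 × 0.906 = 0.06886
  27: 1 × 0.081 × 0.890 = 0.07209
  28: 1 × 0.096 × 0.886 = 0.08506
Sum = 0.49604
NRR = 0.486 × 0.49604 = 0.24108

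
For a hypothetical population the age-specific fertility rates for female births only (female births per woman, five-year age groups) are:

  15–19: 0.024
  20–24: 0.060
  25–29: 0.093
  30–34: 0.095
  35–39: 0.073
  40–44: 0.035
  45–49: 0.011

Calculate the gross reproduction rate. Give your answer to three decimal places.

Sum of female ASFRs = 0.024 + 0.060 + 0.093 + 0.095 + 0.073 + 0.035 + 0.011 = 0.391
GRR = 5 × 0.391 = 1.955

1.955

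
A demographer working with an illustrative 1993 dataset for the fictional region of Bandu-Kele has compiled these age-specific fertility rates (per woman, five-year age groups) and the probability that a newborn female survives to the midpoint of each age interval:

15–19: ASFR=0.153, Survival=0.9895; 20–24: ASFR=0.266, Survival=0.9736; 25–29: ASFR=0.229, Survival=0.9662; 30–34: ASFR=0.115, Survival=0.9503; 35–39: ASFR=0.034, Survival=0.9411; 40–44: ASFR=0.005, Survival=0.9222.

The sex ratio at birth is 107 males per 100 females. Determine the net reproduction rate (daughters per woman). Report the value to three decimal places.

Proportion female at birth = 100 / (100 + 107) = 0.48309.
Survival-weighted fertility by age (5·fₓ·Sₓ):
  15–19: 5 × 0.153 × 0.9895 = 0.75697
  20–24: 5 × 0.266 × 0.9736 = 1.29489
  25–29: 5 × 0.229 × 0.9662 = 1.10630
  30–34: 5 × 0.115 × 0.9503 = 0.54642
  35–39: 5 × 0.034 × 0.9411 = 0.15999
  40–44: 5 × 0.005 × 0.9222 = 0.02306
Sum = 3.88763
NRR = 0.48309 × 3.88763 = 1.87808
With NRR above 1 the population is above replacement fertility.

1.878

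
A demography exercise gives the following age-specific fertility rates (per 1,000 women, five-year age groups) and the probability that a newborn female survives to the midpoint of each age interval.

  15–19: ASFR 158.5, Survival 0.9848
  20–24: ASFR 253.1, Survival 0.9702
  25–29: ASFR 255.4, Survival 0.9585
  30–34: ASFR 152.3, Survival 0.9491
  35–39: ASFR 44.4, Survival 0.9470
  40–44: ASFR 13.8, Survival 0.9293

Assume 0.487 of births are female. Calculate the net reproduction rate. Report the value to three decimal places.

2.060

Proportion female at birth = 0.487.
Each age group contributes 5 × ASFR × survival:
  15–19: 5 × 158.5/1000 × 0.9848 = 0.78045
  20–24: 5 × 253.1/1000 × 0.9702 = 1.22779
  25–29: 5 × 255.4/1000 × 0.9585 = 1.22400
  30–34: 5 × 152.3/1000 × 0.9491 = 0.72274
  35–39: 5 × 44.4/1000 × 0.9470 = 0.21023
  40–44: 5 × 13.8/1000 × 0.9293 = 0.06412
Sum = 4.22933
NRR = 0.487 × 4.22933 = 2.05968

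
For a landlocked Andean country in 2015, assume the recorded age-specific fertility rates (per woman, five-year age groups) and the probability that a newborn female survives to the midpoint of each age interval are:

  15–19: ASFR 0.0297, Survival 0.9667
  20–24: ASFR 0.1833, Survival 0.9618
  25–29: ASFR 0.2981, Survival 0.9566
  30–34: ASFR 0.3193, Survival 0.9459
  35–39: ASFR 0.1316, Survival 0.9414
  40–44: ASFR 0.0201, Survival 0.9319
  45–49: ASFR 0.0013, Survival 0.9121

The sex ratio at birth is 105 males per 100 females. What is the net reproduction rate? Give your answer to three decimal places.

2.283

Proportion female at birth = 100 / (100 + 105) = 0.48780.
Survival-weighted fertility by age (5·fₓ·Sₓ):
  15–19: 5 × 0.0297 × 0.9667 = 0.14355
  20–24: 5 × 0.1833 × 0.9618 = 0.88149
  25–29: 5 × 0.2981 × 0.9566 = 1.42581
  30–34: 5 × 0.3193 × 0.9459 = 1.51013
  35–39: 5 × 0.1316 × 0.9414 = 0.61944
  40–44: 5 × 0.0201 × 0.9319 = 0.09366
  45–49: 5 × 0.0013 × 0.9121 = 0.00593
Sum = 4.68001
NRR = 0.48780 × 4.68001 = 2.28291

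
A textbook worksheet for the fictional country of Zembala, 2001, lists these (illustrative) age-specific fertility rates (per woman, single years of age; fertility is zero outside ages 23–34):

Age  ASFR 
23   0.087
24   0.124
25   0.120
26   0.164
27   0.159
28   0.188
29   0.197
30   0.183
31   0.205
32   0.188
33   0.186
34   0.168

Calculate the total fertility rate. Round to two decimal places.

1.97

Sum of ASFRs = 0.087 + 0.124 + 0.120 + 0.164 + 0.159 + 0.188 + 0.197 + 0.183 + 0.205 + 0.188 + 0.186 + 0.168 = 1.969
TFR = 1.969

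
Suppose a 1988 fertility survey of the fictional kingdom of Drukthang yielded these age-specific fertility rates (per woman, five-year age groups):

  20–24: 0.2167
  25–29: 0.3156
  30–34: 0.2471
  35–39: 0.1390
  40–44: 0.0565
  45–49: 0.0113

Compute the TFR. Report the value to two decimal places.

Sum of ASFRs = 0.2167 + 0.3156 + 0.2471 + 0.1390 + 0.0565 + 0.0113 = 0.9862
TFR = 5 × 0.9862 = 4.931

4.93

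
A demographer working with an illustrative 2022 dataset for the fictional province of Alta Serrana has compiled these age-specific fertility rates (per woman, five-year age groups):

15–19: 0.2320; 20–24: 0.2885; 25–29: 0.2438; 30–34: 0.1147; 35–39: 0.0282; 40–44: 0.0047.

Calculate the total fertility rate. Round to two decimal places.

4.56

Sum of ASFRs = 0.2320 + 0.2885 + 0.2438 + 0.1147 + 0.0282 + 0.0047 = 0.9119
TFR = 5 × 0.9119 = 4.5595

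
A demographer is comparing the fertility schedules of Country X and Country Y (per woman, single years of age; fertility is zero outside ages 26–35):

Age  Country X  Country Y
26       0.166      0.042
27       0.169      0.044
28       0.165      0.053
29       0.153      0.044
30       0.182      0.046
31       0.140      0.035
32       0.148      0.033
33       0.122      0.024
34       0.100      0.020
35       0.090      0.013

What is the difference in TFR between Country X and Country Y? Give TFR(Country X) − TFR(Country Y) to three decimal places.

1.081

Country X:
  Sum of ASFRs = 0.166 + 0.169 + 0.165 + 0.153 + 0.182 + 0.140 + 0.148 + 0.122 + 0.100 + 0.090 = 1.435
  TFR = 1.435
Country Y:
  Sum of ASFRs = 0.042 + 0.044 + 0.053 + 0.044 + 0.046 + 0.035 + 0.033 + 0.024 + 0.020 + 0.013 = 0.354
  TFR = 0.354
Difference = 1.435 − 0.354 = 1.081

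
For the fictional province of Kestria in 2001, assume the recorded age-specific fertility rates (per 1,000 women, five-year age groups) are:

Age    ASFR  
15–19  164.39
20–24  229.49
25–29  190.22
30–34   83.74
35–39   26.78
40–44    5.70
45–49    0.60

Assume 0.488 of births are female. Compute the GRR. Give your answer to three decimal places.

1.710

Proportion female at birth = 0.488.
Sum of ASFRs = 164.39 + 229.49 + 190.22 + 83.74 + 26.78 + 5.70 + 0.60 = 700.92
TFR = 5 × 700.92 / 1000 = 3.5046
GRR = 0.488 × 3.5046 = 1.71024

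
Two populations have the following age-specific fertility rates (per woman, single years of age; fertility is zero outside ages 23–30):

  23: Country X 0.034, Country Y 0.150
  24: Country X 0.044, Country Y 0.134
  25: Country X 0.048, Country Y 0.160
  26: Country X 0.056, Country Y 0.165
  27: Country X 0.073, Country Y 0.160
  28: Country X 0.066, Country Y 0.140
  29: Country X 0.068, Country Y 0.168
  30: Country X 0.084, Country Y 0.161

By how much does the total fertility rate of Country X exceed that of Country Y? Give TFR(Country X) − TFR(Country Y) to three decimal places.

Country X:
  Sum of ASFRs = 0.034 + 0.044 + 0.048 + 0.056 + 0.073 + 0.066 + 0.068 + 0.084 = 0.473
  TFR = 0.473
Country Y:
  Sum of ASFRs = 0.150 + 0.134 + 0.160 + 0.165 + 0.160 + 0.140 + 0.168 + 0.161 = 1.238
  TFR = 1.238
Difference = 0.473 − 1.238 = -0.765

-0.765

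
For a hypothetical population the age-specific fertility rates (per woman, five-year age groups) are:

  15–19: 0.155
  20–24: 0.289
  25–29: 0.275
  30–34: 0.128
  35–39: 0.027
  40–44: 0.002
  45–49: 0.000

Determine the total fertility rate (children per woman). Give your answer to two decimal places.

4.38

Sum of ASFRs = 0.155 + 0.289 + 0.275 + 0.128 + 0.027 + 0.002 + 0.000 = 0.876
TFR = 5 × 0.876 = 4.38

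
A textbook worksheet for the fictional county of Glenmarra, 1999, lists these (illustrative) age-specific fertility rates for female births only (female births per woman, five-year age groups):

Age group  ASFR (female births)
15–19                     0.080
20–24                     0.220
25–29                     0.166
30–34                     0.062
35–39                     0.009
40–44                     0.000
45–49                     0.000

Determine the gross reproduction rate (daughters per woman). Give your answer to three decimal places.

2.685

Sum of female ASFRs = 0.080 + 0.220 + 0.166 + 0.062 + 0.009 + 0.000 + 0.000 = 0.537
GRR = 5 × 0.537 = 2.685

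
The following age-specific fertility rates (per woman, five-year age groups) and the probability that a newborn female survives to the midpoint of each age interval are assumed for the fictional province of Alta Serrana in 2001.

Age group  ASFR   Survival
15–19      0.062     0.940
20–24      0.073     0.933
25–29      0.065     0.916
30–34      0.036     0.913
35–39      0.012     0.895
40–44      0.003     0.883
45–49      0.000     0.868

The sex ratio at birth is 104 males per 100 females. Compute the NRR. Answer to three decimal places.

0.569

Proportion female at birth = 100 / (100 + 104) = 0.49020.
Per-age-group product (5 × ASFR × survival probability):
  15–19: 5 × 0.062 × 0.940 = 0.29140
  20–24: 5 × 0.073 × 0.933 = 0.34055
  25–29: 5 × 0.065 × 0.916 = 0.29770
  30–34: 5 × 0.036 × 0.913 = 0.16434
  35–39: 5 × 0.012 × 0.895 = 0.05370
  40–44: 5 × 0.003 × 0.883 = 0.01325
  45–49: 5 × 0.000 × 0.868 = 0.00000
Sum = 1.16094
NRR = 0.49020 × 1.16094 = 0.56909
NRR < 1, so the cohort does not fully replace itself.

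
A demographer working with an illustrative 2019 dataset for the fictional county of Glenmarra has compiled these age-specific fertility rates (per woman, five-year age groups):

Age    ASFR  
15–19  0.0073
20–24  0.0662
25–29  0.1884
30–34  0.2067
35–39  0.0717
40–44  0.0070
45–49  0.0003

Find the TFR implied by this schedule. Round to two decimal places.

2.74

Sum of ASFRs = 0.0073 + 0.0662 + 0.1884 + 0.2067 + 0.0717 + 0.0070 + 0.0003 = 0.5476
TFR = 5 × 0.5476 = 2.738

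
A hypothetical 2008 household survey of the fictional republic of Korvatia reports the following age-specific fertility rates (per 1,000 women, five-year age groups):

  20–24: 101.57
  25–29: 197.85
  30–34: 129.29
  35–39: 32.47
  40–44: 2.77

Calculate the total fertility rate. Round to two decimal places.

2.32

Sum of ASFRs = 101.57 + 197.85 + 129.29 + 32.47 + 2.77 = 463.95
TFR = 5 × 463.95 / 1000 = 2.31975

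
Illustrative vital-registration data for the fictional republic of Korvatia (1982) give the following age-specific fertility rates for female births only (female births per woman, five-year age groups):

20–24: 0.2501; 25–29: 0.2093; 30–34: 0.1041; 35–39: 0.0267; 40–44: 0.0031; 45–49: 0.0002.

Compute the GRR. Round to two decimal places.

2.97

Sum of female ASFRs = 0.2501 + 0.2093 + 0.1041 + 0.0267 + 0.0031 + 0.0002 = 0.5935
GRR = 5 × 0.5935 = 2.9675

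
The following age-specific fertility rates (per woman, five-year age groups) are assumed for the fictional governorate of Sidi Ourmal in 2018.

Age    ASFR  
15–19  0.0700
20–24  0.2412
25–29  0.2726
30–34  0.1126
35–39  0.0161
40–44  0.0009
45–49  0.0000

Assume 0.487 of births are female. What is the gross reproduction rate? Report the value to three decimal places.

Proportion female at birth = 0.487.
Sum of ASFRs = 0.0700 + 0.2412 + 0.2726 + 0.1126 + 0.0161 + 0.0009 + 0.0000 = 0.7134
TFR = 5 × 0.7134 = 3.567
GRR = 0.487 × 3.567 = 1.73713

1.737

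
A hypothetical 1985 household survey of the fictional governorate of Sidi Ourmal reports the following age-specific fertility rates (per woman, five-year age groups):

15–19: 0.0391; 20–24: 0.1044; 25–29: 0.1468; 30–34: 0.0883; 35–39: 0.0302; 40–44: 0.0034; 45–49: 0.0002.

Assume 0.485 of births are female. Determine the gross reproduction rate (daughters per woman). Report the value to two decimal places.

Proportion female at birth = 0.485.
Sum of ASFRs = 0.0391 + 0.1044 + 0.1468 + 0.0883 + 0.0302 + 0.0034 + 0.0002 = 0.4124
TFR = 5 × 0.4124 = 2.062
GRR = 0.485 × 2.062 = 1.00007

1.00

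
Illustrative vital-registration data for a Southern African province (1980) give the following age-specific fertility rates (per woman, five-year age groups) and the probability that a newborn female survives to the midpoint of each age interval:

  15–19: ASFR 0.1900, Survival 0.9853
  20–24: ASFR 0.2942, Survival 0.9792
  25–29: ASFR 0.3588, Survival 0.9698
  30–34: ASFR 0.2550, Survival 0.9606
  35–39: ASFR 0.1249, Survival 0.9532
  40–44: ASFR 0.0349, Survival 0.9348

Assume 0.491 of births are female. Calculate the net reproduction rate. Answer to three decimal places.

Proportion female at birth = 0.491.
Survival-weighted fertility by age (5·fₓ·Sₓ):
  15–19: 5 × 0.1900 × 0.9853 = 0.93604
  20–24: 5 × 0.2942 × 0.9792 = 1.44040
  25–29: 5 × 0.3588 × 0.9698 = 1.73982
  30–34: 5 × 0.2550 × 0.9606 = 1.22477
  35–39: 5 × 0.1249 × 0.9532 = 0.59527
  40–44: 5 × 0.0349 × 0.9348 = 0.16312
Sum = 6.09942
NRR = 0.491 × 6.09942 = 2.99482

2.995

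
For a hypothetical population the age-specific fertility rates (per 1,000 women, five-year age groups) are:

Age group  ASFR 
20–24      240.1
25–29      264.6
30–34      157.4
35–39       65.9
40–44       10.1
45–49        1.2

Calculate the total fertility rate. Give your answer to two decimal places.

Sum of ASFRs = 240.1 + 264.6 + 157.4 + 65.9 + 10.1 + 1.2 = 739.3
TFR = 5 × 739.3 / 1000 = 3.6965

3.70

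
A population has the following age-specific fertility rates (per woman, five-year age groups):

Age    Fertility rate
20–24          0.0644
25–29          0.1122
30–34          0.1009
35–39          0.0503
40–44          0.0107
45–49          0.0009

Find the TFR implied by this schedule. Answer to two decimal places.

Sum of ASFRs = 0.0644 + 0.1122 + 0.1009 + 0.0503 + 0.0107 + 0.0009 = 0.3394
TFR = 5 × 0.3394 = 1.697

1.70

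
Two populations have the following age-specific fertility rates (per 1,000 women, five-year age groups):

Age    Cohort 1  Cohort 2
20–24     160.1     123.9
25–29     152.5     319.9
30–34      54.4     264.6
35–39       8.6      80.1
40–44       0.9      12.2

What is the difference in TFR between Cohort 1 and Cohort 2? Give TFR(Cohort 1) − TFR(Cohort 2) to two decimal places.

Cohort 1:
  Sum of ASFRs = 160.1 + 152.5 + 54.4 + 8.6 + 0.9 = 376.5
  TFR = 5 × 376.5 / 1000 = 1.8825
Cohort 2:
  Sum of ASFRs = 123.9 + 319.9 + 264.6 + 80.1 + 12.2 = 800.7
  TFR = 5 × 800.7 / 1000 = 4.0035
Difference = 1.8825 − 4.0035 = -2.121

-2.12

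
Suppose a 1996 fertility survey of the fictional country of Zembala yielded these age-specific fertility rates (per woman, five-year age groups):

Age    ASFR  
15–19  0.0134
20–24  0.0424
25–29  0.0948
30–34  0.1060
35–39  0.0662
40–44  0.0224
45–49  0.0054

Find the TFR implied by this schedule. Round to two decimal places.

Sum of ASFRs = 0.0134 + 0.0424 + 0.0948 + 0.1060 + 0.0662 + 0.0224 + 0.0054 = 0.3506
TFR = 5 × 0.3506 = 1.753

1.75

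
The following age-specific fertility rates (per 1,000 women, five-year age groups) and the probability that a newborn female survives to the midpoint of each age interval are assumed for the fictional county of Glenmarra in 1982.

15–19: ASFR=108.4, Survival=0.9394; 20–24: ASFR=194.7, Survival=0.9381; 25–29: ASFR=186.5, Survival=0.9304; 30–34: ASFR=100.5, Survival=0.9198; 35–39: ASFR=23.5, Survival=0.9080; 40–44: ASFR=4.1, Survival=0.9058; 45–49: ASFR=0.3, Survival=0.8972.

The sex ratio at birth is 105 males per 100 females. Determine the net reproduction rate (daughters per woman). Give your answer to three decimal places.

Proportion female at birth = 100 / (100 + 105) = 0.48780.
Survival-weighted fertility by age (5·fₓ·Sₓ):
  15–19: 5 × 108.4/1000 × 0.9394 = 0.50915
  20–24: 5 × 194.7/1000 × 0.9381 = 0.91324
  25–29: 5 × 186.5/1000 × 0.9304 = 0.86760
  30–34: 5 × 100.5/1000 × 0.9198 = 0.46220
  35–39: 5 × 23.5/1000 × 0.9080 = 0.10669
  40–44: 5 × 4.1/1000 × 0.9058 = 0.01857
  45–49: 5 × 0.3/1000 × 0.8972 = 0.00135
Sum = 2.87880
NRR = 0.48780 × 2.87880 = 1.40428
NRR > 1, so each generation more than replaces itself.

1.404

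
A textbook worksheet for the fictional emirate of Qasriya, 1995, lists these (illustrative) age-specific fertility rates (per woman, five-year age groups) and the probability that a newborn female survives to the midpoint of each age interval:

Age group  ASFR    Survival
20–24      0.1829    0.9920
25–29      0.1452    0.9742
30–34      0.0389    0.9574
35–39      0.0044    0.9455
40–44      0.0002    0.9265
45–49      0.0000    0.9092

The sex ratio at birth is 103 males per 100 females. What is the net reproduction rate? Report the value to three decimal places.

0.898

Proportion female at birth = 100 / (100 + 103) = 0.49261.
Survival-weighted fertility by age (5·fₓ·Sₓ):
  20–24: 5 × 0.1829 × 0.9920 = 0.90718
  25–29: 5 × 0.1452 × 0.9742 = 0.70727
  30–34: 5 × 0.0389 × 0.9574 = 0.18621
  35–39: 5 × 0.0044 × 0.9455 = 0.02080
  40–44: 5 × 0.0002 × 0.9265 = 0.00093
  45–49: 5 × 0.0000 × 0.9092 = 0.00000
Sum = 1.82239
NRR = 0.49261 × 1.82239 = 0.89773
With NRR below 1 the population is below replacement fertility.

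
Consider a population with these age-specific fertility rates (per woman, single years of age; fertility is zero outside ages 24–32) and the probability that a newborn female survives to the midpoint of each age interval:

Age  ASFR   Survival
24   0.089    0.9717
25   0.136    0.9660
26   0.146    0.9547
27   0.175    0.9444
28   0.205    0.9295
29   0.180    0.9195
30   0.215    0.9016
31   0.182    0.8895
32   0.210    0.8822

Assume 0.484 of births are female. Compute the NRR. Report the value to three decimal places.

Proportion female at birth = 0.484.
Per-age-group product (1 × ASFR × survival probability):
  24: 1 × 0.089 × 0.9717 = 0.08648
  25: 1 × 0.136 × 0.9660 = 0.13138
  26: 1 × 0.146 × 0.9547 = 0.13939
  27: 1 × 0.175 × 0.9444 = 0.16527
  28: 1 × 0.205 × 0.9295 = 0.19055
  29: 1 × 0.180 × 0.9195 = 0.16551
  30: 1 × 0.215 × 0.9016 = 0.19384
  31: 1 × 0.182 × 0.8895 = 0.16189
  32: 1 × 0.210 × 0.8822 = 0.18526
Sum = 1.41957
NRR = 0.484 × 1.41957 = 0.68707
An NRR under 1 implies long-run decline under these rates.

0.687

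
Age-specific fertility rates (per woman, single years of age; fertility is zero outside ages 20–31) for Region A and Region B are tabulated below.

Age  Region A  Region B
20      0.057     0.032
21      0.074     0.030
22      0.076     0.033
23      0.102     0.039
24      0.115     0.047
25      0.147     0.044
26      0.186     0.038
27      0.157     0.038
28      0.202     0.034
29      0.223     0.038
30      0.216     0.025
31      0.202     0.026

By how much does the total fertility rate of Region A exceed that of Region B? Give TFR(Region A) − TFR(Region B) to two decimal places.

Region A:
  Sum of ASFRs = 0.057 + 0.074 + 0.076 + 0.102 + 0.115 + 0.147 + 0.186 + 0.157 + 0.202 + 0.223 + 0.216 + 0.202 = 1.757
  TFR = 1.757
Region B:
  Sum of ASFRs = 0.032 + 0.030 + 0.033 + 0.039 + 0.047 + 0.044 + 0.038 + 0.038 + 0.034 + 0.038 + 0.025 + 0.026 = 0.424
  TFR = 0.424
Difference = 1.757 − 0.424 = 1.333

1.33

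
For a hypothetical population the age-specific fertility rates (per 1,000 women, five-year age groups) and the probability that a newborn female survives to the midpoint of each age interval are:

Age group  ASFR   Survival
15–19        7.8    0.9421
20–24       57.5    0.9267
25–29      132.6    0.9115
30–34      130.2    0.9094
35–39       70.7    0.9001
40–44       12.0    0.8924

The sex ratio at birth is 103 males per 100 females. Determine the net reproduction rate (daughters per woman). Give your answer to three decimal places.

Proportion female at birth = 100 / (100 + 103) = 0.49261.
Per-age-group product (5 × ASFR × survival probability):
  15–19: 5 × 7.8/1000 × 0.9421 = 0.03674
  20–24: 5 × 57.5/1000 × 0.9267 = 0.26643
  25–29: 5 × 132.6/1000 × 0.9115 = 0.60432
  30–34: 5 × 130.2/1000 × 0.9094 = 0.59202
  35–39: 5 × 70.7/1000 × 0.9001 = 0.31819
  40–44: 5 × 12.0/1000 × 0.8924 = 0.05354
Sum = 1.87124
NRR = 0.49261 × 1.87124 = 0.92179

0.922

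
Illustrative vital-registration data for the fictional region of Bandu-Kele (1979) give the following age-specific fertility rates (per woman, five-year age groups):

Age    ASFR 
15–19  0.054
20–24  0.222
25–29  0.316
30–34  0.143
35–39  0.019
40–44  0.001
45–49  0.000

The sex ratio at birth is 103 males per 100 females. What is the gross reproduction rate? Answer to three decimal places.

1.860

Proportion female at birth = 100 / (100 + 103) = 0.49261.
Sum of ASFRs = 0.054 + 0.222 + 0.316 + 0.143 + 0.019 + 0.001 + 0.000 = 0.755
TFR = 5 × 0.755 = 3.775
GRR = 0.49261 × 3.775 = 1.85960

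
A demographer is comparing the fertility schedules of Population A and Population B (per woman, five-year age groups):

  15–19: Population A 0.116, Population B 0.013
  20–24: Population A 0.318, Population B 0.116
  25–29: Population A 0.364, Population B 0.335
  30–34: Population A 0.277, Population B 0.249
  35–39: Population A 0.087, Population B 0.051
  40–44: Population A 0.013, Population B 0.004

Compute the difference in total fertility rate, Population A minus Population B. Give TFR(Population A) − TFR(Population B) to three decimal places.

2.035

Population A:
  Sum of ASFRs = 0.116 + 0.318 + 0.364 + 0.277 + 0.087 + 0.013 = 1.175
  TFR = 5 × 1.175 = 5.875
Population B:
  Sum of ASFRs = 0.013 + 0.116 + 0.335 + 0.249 + 0.051 + 0.004 = 0.768
  TFR = 5 × 0.768 = 3.84
Difference = 5.875 − 3.84 = 2.035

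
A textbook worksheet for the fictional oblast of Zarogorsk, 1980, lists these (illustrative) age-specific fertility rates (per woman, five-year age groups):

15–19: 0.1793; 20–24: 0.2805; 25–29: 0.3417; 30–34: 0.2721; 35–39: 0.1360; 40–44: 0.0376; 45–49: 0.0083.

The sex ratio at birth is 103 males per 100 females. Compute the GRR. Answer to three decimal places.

Proportion female at birth = 100 / (100 + 103) = 0.49261.
Sum of ASFRs = 0.1793 + 0.2805 + 0.3417 + 0.2721 + 0.1360 + 0.0376 + 0.0083 = 1.2555
TFR = 5 × 1.2555 = 6.2775
GRR = 0.49261 × 6.2775 = 3.09236

3.092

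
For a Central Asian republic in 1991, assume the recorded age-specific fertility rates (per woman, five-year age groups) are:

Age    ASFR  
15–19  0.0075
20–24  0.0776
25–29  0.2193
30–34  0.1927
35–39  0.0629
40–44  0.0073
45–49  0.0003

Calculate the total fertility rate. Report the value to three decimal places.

Sum of ASFRs = 0.0075 + 0.0776 + 0.2193 + 0.1927 + 0.0629 + 0.0073 + 0.0003 = 0.5676
TFR = 5 × 0.5676 = 2.838

2.838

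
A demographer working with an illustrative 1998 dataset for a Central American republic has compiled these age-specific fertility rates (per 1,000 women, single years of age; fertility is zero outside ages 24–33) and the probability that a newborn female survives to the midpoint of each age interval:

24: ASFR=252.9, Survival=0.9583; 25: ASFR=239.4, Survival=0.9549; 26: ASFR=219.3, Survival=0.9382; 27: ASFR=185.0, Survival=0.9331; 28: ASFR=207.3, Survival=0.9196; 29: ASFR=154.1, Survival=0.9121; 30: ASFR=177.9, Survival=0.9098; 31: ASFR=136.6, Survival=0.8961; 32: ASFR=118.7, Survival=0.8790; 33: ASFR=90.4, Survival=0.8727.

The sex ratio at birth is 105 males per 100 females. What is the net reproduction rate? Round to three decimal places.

Proportion female at birth = 100 / (100 + 105) = 0.48780.
Each age group contributes 1 × ASFR × survival:
  24: 1 × 252.9/1000 × 0.9583 = 0.24235
  25: 1 × 239.4/1000 × 0.9549 = 0.22860
  26: 1 × 219.3/1000 × 0.9382 = 0.20575
  27: 1 × 185.0/1000 × 0.9331 = 0.17262
  28: 1 × 207.3/1000 × 0.9196 = 0.19063
  29: 1 × 154.1/1000 × 0.9121 = 0.14055
  30: 1 × 177.9/1000 × 0.9098 = 0.16185
  31: 1 × 136.6/1000 × 0.8961 = 0.12241
  32: 1 × 118.7/1000 × 0.8790 = 0.10434
  33: 1 × 90.4/1000 × 0.8727 = 0.07889
Sum = 1.64799
NRR = 0.48780 × 1.64799 = 0.80389

0.804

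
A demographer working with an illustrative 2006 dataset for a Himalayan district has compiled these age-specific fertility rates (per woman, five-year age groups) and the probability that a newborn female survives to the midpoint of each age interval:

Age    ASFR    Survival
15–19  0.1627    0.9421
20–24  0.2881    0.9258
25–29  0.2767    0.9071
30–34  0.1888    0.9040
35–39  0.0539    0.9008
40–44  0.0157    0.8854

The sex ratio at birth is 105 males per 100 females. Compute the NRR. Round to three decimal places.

2.205

Proportion female at birth = 100 / (100 + 105) = 0.48780.
Per-age-group product (5 × ASFR × survival probability):
  15–19: 5 × 0.1627 × 0.9421 = 0.76640
  20–24: 5 × 0.2881 × 0.9258 = 1.33361
  25–29: 5 × 0.2767 × 0.9071 = 1.25497
  30–34: 5 × 0.1888 × 0.9040 = 0.85338
  35–39: 5 × 0.0539 × 0.9008 = 0.24277
  40–44: 5 × 0.0157 × 0.8854 = 0.06950
Sum = 4.52063
NRR = 0.48780 × 4.52063 = 2.20516
With NRR above 1 the population is above replacement fertility.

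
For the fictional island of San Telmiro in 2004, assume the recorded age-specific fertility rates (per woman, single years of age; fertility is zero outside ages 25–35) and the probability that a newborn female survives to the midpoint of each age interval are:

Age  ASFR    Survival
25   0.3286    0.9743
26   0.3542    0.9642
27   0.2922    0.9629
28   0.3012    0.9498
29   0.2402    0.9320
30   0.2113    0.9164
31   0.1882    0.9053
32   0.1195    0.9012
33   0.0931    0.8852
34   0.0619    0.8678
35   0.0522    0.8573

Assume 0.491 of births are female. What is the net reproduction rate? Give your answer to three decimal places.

Proportion female at birth = 0.491.
Per-age-group product (1 × ASFR × survival probability):
  25: 1 × 0.3286 × 0.9743 = 0.32015
  26: 1 × 0.3542 × 0.9642 = 0.34152
  27: 1 × 0.2922 × 0.9629 = 0.28136
  28: 1 × 0.3012 × 0.9498 = 0.28608
  29: 1 × 0.2402 × 0.9320 = 0.22387
  30: 1 × 0.2113 × 0.9164 = 0.19364
  31: 1 × 0.1882 × 0.9053 = 0.17038
  32: 1 × 0.1195 × 0.9012 = 0.10769
  33: 1 × 0.0931 × 0.8852 = 0.08241
  34: 1 × 0.0619 × 0.8678 = 0.05372
  35: 1 × 0.0522 × 0.8573 = 0.04475
Sum = 2.10557
NRR = 0.491 × 2.10557 = 1.03383
With NRR above 1 the population is above replacement fertility.

1.034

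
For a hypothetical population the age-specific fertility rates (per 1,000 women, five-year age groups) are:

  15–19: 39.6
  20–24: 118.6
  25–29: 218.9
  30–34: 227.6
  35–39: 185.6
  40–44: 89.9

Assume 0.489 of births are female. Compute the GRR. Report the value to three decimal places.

2.152

Proportion female at birth = 0.489.
Sum of ASFRs = 39.6 + 118.6 + 218.9 + 227.6 + 185.6 + 89.9 = 880.2
TFR = 5 × 880.2 / 1000 = 4.401
GRR = 0.489 × 4.401 = 2.15209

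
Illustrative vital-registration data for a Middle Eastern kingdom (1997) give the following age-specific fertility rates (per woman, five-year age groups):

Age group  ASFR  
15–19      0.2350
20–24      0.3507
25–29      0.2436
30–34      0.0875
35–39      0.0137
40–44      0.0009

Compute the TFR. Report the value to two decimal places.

4.66

Sum of ASFRs = 0.2350 + 0.3507 + 0.2436 + 0.0875 + 0.0137 + 0.0009 = 0.9314
TFR = 5 × 0.9314 = 4.657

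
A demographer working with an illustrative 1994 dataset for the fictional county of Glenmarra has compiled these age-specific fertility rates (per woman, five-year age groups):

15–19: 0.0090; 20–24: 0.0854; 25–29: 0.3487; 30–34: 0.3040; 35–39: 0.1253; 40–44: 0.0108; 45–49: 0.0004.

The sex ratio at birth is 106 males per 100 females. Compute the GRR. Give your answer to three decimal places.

Proportion female at birth = 100 / (100 + 106) = 0.48544.
Sum of ASFRs = 0.0090 + 0.0854 + 0.3487 + 0.3040 + 0.1253 + 0.0108 + 0.0004 = 0.8836
TFR = 5 × 0.8836 = 4.418
GRR = 0.48544 × 4.418 = 2.14467

2.145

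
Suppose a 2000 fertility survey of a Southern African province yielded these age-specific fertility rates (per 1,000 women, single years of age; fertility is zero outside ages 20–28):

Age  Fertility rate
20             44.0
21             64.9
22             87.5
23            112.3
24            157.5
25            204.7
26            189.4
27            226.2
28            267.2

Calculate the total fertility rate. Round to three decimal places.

Sum of ASFRs = 44.0 + 64.9 + 87.5 + 112.3 + 157.5 + 204.7 + 189.4 + 226.2 + 267.2 = 1353.7
TFR = 1353.7 / 1000 = 1.3537

1.354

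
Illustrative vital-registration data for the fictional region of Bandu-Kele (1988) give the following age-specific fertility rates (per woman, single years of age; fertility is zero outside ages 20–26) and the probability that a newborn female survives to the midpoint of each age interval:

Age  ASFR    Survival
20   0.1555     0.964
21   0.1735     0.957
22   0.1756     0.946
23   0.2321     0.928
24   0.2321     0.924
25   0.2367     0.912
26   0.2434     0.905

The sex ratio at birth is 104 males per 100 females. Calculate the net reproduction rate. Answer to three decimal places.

Proportion female at birth = 100 / (100 + 104) = 0.49020.
Per-age-group product (1 × ASFR × survival probability):
  20: 1 × 0.1555 × 0.964 = 0.14990
  21: 1 × 0.1735 × 0.957 = 0.16604
  22: 1 × 0.1756 × 0.946 = 0.16612
  23: 1 × 0.2321 × 0.928 = 0.21539
  24: 1 × 0.2321 × 0.924 = 0.21446
  25: 1 × 0.2367 × 0.912 = 0.21587
  26: 1 × 0.2434 × 0.905 = 0.22028
Sum = 1.34806
NRR = 0.49020 × 1.34806 = 0.66082

0.661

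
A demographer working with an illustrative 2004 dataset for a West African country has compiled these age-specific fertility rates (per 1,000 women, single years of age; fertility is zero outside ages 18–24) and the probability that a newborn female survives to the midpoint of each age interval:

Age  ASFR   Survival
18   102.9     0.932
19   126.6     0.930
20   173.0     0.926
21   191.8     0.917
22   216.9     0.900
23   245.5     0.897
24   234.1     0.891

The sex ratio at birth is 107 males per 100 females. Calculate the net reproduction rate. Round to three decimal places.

Proportion female at birth = 100 / (100 + 107) = 0.48309.
Each age group contributes 1 × ASFR × survival:
  18: 1 × 102.9/1000 × 0.932 = 0.09590
  19: 1 × 126.6/1000 × 0.930 = 0.11774
  20: 1 × 173.0/1000 × 0.926 = 0.16020
  21: 1 × 191.8/1000 × 0.917 = 0.17588
  22: 1 × 216.9/1000 × 0.900 = 0.19521
  23: 1 × 245.5/1000 × 0.897 = 0.22021
  24: 1 × 234.1/1000 × 0.891 = 0.20858
Sum = 1.17372
NRR = 0.48309 × 1.17372 = 0.56701

0.567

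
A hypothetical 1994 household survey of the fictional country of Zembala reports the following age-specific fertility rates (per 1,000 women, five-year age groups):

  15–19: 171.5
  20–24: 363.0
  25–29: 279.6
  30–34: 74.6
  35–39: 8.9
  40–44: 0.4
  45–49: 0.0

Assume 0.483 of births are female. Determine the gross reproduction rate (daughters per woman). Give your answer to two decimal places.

Proportion female at birth = 0.483.
Sum of ASFRs = 171.5 + 363.0 + 279.6 + 74.6 + 8.9 + 0.4 + 0.0 = 898.0
TFR = 5 × 898.0 / 1000 = 4.49
GRR = 0.483 × 4.49 = 2.16867

2.17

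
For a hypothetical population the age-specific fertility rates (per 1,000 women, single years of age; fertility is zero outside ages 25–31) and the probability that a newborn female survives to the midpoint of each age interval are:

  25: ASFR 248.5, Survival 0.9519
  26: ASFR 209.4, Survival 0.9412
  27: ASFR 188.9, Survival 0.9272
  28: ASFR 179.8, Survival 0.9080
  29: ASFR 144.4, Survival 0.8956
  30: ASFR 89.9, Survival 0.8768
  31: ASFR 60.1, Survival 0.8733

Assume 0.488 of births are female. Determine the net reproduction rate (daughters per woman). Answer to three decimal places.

Proportion female at birth = 0.488.
Per-age-group product (1 × ASFR × survival probability):
  25: 1 × 248.5/1000 × 0.9519 = 0.23655
  26: 1 × 209.4/1000 × 0.9412 = 0.19709
  27: 1 × 188.9/1000 × 0.9272 = 0.17515
  28: 1 × 179.8/1000 × 0.9080 = 0.16326
  29: 1 × 144.4/1000 × 0.8956 = 0.12932
  30: 1 × 89.9/1000 × 0.8768 = 0.07882
  31: 1 × 60.1/1000 × 0.8733 = 0.05249
Sum = 1.03268
NRR = 0.488 × 1.03268 = 0.50395
An NRR under 1 implies long-run decline under these rates.

0.504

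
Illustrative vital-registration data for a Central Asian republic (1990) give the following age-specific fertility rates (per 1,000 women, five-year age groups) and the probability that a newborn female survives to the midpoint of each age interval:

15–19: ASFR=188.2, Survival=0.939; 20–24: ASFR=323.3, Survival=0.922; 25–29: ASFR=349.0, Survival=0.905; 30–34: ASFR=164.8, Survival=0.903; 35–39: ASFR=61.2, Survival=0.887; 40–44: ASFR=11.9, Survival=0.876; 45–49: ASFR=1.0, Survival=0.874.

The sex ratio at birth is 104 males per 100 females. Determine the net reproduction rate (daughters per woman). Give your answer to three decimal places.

Proportion female at birth = 100 / (100 + 104) = 0.49020.
Per-age-group product (5 × ASFR × survival probability):
  15–19: 5 × 188.2/1000 × 0.939 = 0.88360
  20–24: 5 × 323.3/1000 × 0.922 = 1.49041
  25–29: 5 × 349.0/1000 × 0.905 = 1.57923
  30–34: 5 × 164.8/1000 × 0.903 = 0.74407
  35–39: 5 × 61.2/1000 × 0.887 = 0.27142
  40–44: 5 × 11.9/1000 × 0.876 = 0.05212
  45–49: 5 × 1.0/1000 × 0.874 = 0.00437
Sum = 5.02522
NRR = 0.49020 × 5.02522 = 2.46336
With NRR above 1 the population is above replacement fertility.

2.463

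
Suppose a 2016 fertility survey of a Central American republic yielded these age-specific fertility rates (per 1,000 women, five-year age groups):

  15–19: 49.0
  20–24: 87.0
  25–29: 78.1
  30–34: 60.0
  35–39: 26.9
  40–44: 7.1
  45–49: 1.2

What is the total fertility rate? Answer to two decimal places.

Sum of ASFRs = 49.0 + 87.0 + 78.1 + 60.0 + 26.9 + 7.1 + 1.2 = 309.3
TFR = 5 × 309.3 / 1000 = 1.5465

1.55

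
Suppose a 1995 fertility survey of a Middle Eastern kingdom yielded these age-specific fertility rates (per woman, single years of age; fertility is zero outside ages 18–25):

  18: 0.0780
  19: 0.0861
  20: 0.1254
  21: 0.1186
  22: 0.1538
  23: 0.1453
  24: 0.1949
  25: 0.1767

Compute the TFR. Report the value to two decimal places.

1.08

Sum of ASFRs = 0.0780 + 0.0861 + 0.1254 + 0.1186 + 0.1538 + 0.1453 + 0.1949 + 0.1767 = 1.0788
TFR = 1.0788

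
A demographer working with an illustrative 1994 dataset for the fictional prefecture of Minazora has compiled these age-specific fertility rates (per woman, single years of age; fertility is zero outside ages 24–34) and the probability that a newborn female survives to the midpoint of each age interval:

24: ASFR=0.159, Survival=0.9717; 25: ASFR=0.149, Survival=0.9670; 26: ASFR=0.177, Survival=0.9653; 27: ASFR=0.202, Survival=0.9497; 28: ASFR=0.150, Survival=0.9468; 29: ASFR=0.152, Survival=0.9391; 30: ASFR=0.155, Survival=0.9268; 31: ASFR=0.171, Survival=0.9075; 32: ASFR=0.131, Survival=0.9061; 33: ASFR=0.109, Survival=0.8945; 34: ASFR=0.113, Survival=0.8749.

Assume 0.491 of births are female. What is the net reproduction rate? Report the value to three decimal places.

Proportion female at birth = 0.491.
Survival-weighted fertility by age (1·fₓ·Sₓ):
  24: 1 × 0.159 × 0.9717 = 0.15450
  25: 1 × 0.149 × 0.9670 = 0.14408
  26: 1 × 0.177 × 0.9653 = 0.17086
  27: 1 × 0.202 × 0.9497 = 0.19184
  28: 1 × 0.150 × 0.9468 = 0.14202
  29: 1 × 0.152 × 0.9391 = 0.14274
  30: 1 × 0.155 × 0.9268 = 0.14365
  31: 1 × 0.171 × 0.9075 = 0.15518
  32: 1 × 0.131 × 0.9061 = 0.11870
  33: 1 × 0.109 × 0.8945 = 0.09750
  34: 1 × 0.113 × 0.8749 = 0.09886
Sum = 1.55993
NRR = 0.491 × 1.55993 = 0.76593
With NRR below 1 the population is below replacement fertility.

0.766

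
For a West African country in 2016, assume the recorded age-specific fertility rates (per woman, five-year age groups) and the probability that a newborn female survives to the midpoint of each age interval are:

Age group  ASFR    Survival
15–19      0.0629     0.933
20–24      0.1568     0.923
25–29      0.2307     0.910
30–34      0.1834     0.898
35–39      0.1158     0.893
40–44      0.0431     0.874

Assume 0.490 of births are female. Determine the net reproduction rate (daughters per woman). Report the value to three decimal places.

1.762

Proportion female at birth = 0.490.
Weighting each age-specific rate by interval width and survival:
  15–19: 5 × 0.0629 × 0.933 = 0.29343
  20–24: 5 × 0.1568 × 0.923 = 0.72363
  25–29: 5 × 0.2307 × 0.910 = 1.04969
  30–34: 5 × 0.1834 × 0.898 = 0.82347
  35–39: 5 × 0.1158 × 0.893 = 0.51705
  40–44: 5 × 0.0431 × 0.874 = 0.18835
Sum = 3.59562
NRR = 0.490 × 3.59562 = 1.76185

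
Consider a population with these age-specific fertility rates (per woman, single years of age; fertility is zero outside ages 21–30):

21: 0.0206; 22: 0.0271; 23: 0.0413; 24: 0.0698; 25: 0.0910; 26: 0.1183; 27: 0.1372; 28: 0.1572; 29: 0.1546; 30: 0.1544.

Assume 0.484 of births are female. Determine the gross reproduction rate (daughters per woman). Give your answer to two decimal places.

Proportion female at birth = 0.484.
Sum of ASFRs = 0.0206 + 0.0271 + 0.0413 + 0.0698 + 0.0910 + 0.1183 + 0.1372 + 0.1572 + 0.1546 + 0.1544 = 0.9715
TFR = 0.9715
GRR = 0.484 × 0.9715 = 0.47021

0.47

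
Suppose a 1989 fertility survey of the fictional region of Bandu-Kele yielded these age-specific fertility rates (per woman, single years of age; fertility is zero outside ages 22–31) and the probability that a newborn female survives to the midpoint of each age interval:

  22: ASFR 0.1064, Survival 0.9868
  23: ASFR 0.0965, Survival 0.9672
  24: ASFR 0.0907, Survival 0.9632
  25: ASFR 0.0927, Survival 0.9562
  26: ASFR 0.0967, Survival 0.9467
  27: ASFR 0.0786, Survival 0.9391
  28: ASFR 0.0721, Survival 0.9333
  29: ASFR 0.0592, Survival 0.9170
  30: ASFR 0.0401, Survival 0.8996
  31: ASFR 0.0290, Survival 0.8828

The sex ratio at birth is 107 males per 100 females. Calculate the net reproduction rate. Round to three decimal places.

Proportion female at birth = 100 / (100 + 107) = 0.48309.
Weighting each age-specific rate by interval width and survival:
  22: 1 × 0.1064 × 0.9868 = 0.10500
  23: 1 × 0.0965 × 0.9672 = 0.09333
  24: 1 × 0.0907 × 0.9632 = 0.08736
  25: 1 × 0.0927 × 0.9562 = 0.08864
  26: 1 × 0.0967 × 0.9467 = 0.09155
  27: 1 × 0.0786 × 0.9391 = 0.07381
  28: 1 × 0.0721 × 0.9333 = 0.06729
  29: 1 × 0.0592 × 0.9170 = 0.05429
  30: 1 × 0.0401 × 0.8996 = 0.03607
  31: 1 × 0.0290 × 0.8828 = 0.02560
Sum = 0.72294
NRR = 0.48309 × 0.72294 = 0.34925

0.349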